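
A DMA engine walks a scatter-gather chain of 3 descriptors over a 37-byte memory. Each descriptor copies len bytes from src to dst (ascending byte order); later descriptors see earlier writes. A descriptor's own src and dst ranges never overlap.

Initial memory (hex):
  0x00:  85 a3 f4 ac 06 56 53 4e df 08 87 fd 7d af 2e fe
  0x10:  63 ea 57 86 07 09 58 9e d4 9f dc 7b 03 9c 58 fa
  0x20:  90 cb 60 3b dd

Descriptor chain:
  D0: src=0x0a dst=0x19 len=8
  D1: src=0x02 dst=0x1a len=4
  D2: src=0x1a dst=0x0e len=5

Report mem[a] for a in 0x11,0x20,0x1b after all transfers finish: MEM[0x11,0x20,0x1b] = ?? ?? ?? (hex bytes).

MEM[0x11,0x20,0x1b] = 56 ea ac

D0: mem[0x19..0x20] <- [87 fd 7d af 2e fe 63 ea]
D1: mem[0x1a..0x1d] <- [f4 ac 06 56]
D2: mem[0x0e..0x12] <- [f4 ac 06 56 fe]
query mem[0x11]=0x56, mem[0x20]=0xea, mem[0x1b]=0xac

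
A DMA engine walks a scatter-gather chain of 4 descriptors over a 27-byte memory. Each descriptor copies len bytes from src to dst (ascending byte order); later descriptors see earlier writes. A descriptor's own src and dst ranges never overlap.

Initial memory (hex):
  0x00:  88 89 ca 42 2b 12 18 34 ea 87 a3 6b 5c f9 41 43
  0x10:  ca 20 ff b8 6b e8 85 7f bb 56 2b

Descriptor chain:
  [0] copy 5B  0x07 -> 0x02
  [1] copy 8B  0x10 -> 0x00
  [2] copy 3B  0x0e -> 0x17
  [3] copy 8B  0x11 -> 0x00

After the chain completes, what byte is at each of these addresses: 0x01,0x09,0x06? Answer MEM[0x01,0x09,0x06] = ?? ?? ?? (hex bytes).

MEM[0x01,0x09,0x06] = ff 87 41

D0: mem[0x02..0x06] <- [34 ea 87 a3 6b]
D1: mem[0x00..0x07] <- [ca 20 ff b8 6b e8 85 7f]
D2: mem[0x17..0x19] <- [41 43 ca]
D3: mem[0x00..0x07] <- [20 ff b8 6b e8 85 41 43]
query mem[0x01]=0xff, mem[0x09]=0x87, mem[0x06]=0x41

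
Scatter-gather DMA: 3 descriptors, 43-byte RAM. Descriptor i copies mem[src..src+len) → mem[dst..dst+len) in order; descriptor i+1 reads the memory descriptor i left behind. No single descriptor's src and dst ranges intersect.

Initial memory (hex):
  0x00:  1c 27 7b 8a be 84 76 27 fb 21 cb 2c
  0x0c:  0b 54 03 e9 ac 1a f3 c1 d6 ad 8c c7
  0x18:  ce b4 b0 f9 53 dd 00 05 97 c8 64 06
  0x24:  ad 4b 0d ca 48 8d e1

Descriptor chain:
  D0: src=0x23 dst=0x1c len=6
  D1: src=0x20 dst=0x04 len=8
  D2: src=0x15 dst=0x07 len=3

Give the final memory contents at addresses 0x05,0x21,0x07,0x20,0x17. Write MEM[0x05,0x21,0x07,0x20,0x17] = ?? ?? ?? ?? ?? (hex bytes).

MEM[0x05,0x21,0x07,0x20,0x17] = 48 48 ad ca c7

[0] 0x23->0x1c len=6 : 06 ad 4b 0d ca 48
[1] 0x20->0x04 len=8 : ca 48 64 06 ad 4b 0d ca
[2] 0x15->0x07 len=3 : ad 8c c7
query mem[0x05]=0x48, mem[0x21]=0x48, mem[0x07]=0xad, mem[0x20]=0xca, mem[0x17]=0xc7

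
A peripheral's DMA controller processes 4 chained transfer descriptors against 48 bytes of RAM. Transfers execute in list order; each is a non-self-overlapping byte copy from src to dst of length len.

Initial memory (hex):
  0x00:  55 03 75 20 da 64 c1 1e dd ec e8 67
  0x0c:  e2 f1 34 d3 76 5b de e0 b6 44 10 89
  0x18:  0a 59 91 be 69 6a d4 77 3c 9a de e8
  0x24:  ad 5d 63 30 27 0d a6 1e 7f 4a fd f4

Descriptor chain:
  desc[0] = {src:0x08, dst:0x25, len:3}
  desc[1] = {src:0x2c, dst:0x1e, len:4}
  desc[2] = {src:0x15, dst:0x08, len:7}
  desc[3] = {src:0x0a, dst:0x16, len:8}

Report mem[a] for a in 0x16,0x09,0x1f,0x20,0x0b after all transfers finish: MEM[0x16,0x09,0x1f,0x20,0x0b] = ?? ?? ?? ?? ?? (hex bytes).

MEM[0x16,0x09,0x1f,0x20,0x0b] = 89 10 4a fd 0a

[0] 0x08->0x25 len=3 : dd ec e8
[1] 0x2c->0x1e len=4 : 7f 4a fd f4
[2] 0x15->0x08 len=7 : 44 10 89 0a 59 91 be
[3] 0x0a->0x16 len=8 : 89 0a 59 91 be d3 76 5b
query mem[0x16]=0x89, mem[0x09]=0x10, mem[0x1f]=0x4a, mem[0x20]=0xfd, mem[0x0b]=0x0a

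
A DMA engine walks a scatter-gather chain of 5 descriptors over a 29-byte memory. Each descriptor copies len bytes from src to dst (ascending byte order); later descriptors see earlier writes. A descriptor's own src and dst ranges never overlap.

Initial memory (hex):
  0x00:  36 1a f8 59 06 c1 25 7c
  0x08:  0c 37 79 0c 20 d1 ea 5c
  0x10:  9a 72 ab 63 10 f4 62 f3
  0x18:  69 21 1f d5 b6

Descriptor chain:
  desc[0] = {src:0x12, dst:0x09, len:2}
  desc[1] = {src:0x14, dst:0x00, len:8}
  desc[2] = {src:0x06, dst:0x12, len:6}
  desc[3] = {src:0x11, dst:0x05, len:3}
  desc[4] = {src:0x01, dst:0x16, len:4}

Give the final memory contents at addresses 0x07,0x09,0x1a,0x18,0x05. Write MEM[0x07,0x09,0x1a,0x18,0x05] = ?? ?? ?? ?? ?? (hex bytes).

MEM[0x07,0x09,0x1a,0x18,0x05] = d5 ab 1f f3 72

#0 dst[0x09+2] := {0xab,0x63}
#1 dst[0x00+8] := {0x10,0xf4,0x62,0xf3,0x69,0x21,0x1f,0xd5}
#2 dst[0x12+6] := {0x1f,0xd5,0x0c,0xab,0x63,0x0c}
#3 dst[0x05+3] := {0x72,0x1f,0xd5}
#4 dst[0x16+4] := {0xf4,0x62,0xf3,0x69}
query mem[0x07]=0xd5, mem[0x09]=0xab, mem[0x1a]=0x1f, mem[0x18]=0xf3, mem[0x05]=0x72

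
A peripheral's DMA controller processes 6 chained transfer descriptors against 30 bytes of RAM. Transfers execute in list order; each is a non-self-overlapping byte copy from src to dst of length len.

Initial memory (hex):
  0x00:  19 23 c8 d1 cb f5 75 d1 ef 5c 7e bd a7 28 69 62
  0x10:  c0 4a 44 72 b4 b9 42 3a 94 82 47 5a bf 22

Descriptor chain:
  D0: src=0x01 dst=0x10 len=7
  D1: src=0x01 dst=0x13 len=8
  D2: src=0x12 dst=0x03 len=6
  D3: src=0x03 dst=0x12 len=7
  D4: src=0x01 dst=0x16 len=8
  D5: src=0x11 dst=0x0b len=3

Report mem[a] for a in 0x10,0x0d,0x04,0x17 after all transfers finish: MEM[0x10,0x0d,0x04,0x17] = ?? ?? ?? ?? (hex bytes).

[0] 0x01->0x10 len=7 : 23 c8 d1 cb f5 75 d1
[1] 0x01->0x13 len=8 : 23 c8 d1 cb f5 75 d1 ef
[2] 0x12->0x03 len=6 : d1 23 c8 d1 cb f5
[3] 0x03->0x12 len=7 : d1 23 c8 d1 cb f5 5c
[4] 0x01->0x16 len=8 : 23 c8 d1 23 c8 d1 cb f5
[5] 0x11->0x0b len=3 : c8 d1 23
query mem[0x10]=0x23, mem[0x0d]=0x23, mem[0x04]=0x23, mem[0x17]=0xc8

MEM[0x10,0x0d,0x04,0x17] = 23 23 23 c8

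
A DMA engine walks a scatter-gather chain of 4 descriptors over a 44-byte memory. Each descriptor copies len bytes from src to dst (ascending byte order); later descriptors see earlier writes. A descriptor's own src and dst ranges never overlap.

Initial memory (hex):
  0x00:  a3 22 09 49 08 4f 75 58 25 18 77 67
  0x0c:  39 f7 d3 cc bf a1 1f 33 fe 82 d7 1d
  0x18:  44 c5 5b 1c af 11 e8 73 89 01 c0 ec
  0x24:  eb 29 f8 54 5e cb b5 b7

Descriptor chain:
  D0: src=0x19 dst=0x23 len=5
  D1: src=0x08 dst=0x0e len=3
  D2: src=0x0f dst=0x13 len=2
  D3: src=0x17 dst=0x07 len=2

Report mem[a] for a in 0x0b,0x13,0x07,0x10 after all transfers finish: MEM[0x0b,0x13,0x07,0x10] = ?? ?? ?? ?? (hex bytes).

MEM[0x0b,0x13,0x07,0x10] = 67 18 1d 77

  after D0: wrote 5B at 0x23 = c55b1caf11
  after D1: wrote 3B at 0x0e = 251877
  after D2: wrote 2B at 0x13 = 1877
  after D3: wrote 2B at 0x07 = 1d44
query mem[0x0b]=0x67, mem[0x13]=0x18, mem[0x07]=0x1d, mem[0x10]=0x77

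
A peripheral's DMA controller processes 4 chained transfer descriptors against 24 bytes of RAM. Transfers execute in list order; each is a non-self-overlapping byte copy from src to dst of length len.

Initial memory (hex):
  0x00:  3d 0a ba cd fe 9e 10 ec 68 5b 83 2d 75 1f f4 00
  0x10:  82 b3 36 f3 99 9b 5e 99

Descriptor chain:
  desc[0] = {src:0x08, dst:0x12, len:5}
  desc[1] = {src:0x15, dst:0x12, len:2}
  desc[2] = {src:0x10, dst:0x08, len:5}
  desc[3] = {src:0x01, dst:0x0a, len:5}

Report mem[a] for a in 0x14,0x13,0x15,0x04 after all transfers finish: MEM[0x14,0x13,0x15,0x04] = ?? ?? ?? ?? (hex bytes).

MEM[0x14,0x13,0x15,0x04] = 83 75 2d fe

D0: mem[0x12..0x16] <- [68 5b 83 2d 75]
D1: mem[0x12..0x13] <- [2d 75]
D2: mem[0x08..0x0c] <- [82 b3 2d 75 83]
D3: mem[0x0a..0x0e] <- [0a ba cd fe 9e]
query mem[0x14]=0x83, mem[0x13]=0x75, mem[0x15]=0x2d, mem[0x04]=0xfe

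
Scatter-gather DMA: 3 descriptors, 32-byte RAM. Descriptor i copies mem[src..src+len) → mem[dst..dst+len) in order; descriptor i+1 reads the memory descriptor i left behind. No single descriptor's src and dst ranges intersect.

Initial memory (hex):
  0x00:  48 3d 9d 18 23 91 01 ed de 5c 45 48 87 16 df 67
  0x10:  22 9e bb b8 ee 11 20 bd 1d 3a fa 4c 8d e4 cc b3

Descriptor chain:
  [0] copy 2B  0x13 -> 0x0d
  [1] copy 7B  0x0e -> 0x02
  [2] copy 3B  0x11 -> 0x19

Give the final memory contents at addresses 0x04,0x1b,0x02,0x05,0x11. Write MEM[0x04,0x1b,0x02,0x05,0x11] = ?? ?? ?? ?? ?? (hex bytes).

MEM[0x04,0x1b,0x02,0x05,0x11] = 22 b8 ee 9e 9e

  after D0: wrote 2B at 0x0d = b8ee
  after D1: wrote 7B at 0x02 = ee67229ebbb8ee
  after D2: wrote 3B at 0x19 = 9ebbb8
query mem[0x04]=0x22, mem[0x1b]=0xb8, mem[0x02]=0xee, mem[0x05]=0x9e, mem[0x11]=0x9e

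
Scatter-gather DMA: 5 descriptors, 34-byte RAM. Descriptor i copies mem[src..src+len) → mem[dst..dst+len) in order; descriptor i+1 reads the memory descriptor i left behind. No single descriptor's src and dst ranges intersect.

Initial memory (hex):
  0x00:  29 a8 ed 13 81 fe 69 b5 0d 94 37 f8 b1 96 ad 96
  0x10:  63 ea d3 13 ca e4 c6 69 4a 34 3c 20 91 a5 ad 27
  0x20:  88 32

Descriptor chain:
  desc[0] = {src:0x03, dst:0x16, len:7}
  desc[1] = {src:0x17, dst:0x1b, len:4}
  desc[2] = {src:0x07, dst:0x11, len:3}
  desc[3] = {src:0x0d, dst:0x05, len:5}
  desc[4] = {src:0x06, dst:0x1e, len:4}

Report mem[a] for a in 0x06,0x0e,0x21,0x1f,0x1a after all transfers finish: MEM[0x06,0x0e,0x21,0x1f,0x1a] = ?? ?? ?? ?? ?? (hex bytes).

MEM[0x06,0x0e,0x21,0x1f,0x1a] = ad ad b5 96 b5

[0] 0x03->0x16 len=7 : 13 81 fe 69 b5 0d 94
[1] 0x17->0x1b len=4 : 81 fe 69 b5
[2] 0x07->0x11 len=3 : b5 0d 94
[3] 0x0d->0x05 len=5 : 96 ad 96 63 b5
[4] 0x06->0x1e len=4 : ad 96 63 b5
query mem[0x06]=0xad, mem[0x0e]=0xad, mem[0x21]=0xb5, mem[0x1f]=0x96, mem[0x1a]=0xb5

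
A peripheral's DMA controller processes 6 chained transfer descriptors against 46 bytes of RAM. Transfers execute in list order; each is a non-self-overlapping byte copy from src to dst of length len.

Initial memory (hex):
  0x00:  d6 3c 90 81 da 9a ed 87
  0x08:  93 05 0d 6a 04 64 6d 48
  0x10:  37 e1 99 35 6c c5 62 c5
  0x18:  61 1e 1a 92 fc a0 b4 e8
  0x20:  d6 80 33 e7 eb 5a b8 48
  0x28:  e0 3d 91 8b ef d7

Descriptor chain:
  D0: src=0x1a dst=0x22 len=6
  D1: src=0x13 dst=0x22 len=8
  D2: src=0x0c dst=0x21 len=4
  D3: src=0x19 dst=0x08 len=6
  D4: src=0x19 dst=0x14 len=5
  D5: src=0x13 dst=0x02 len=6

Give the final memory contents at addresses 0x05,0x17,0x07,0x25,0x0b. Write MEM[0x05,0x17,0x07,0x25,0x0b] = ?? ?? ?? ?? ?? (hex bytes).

MEM[0x05,0x17,0x07,0x25,0x0b] = 92 fc a0 62 fc

  after D0: wrote 6B at 0x22 = 1a92fca0b4e8
  after D1: wrote 8B at 0x22 = 356cc562c5611e1a
  after D2: wrote 4B at 0x21 = 04646d48
  after D3: wrote 6B at 0x08 = 1e1a92fca0b4
  after D4: wrote 5B at 0x14 = 1e1a92fca0
  after D5: wrote 6B at 0x02 = 351e1a92fca0
query mem[0x05]=0x92, mem[0x17]=0xfc, mem[0x07]=0xa0, mem[0x25]=0x62, mem[0x0b]=0xfc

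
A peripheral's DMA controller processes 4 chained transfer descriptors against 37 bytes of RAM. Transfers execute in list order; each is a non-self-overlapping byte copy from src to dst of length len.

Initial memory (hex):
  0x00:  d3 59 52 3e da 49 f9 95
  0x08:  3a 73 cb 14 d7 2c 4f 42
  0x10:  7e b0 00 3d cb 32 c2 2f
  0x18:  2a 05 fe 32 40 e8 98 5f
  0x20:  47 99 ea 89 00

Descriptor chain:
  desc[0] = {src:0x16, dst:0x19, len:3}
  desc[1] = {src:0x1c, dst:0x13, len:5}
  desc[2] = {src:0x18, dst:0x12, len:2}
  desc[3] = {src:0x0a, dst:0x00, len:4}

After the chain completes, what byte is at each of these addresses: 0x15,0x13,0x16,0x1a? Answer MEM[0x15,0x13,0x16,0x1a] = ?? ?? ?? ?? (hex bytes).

[0] 0x16->0x19 len=3 : c2 2f 2a
[1] 0x1c->0x13 len=5 : 40 e8 98 5f 47
[2] 0x18->0x12 len=2 : 2a c2
[3] 0x0a->0x00 len=4 : cb 14 d7 2c
query mem[0x15]=0x98, mem[0x13]=0xc2, mem[0x16]=0x5f, mem[0x1a]=0x2f

MEM[0x15,0x13,0x16,0x1a] = 98 c2 5f 2f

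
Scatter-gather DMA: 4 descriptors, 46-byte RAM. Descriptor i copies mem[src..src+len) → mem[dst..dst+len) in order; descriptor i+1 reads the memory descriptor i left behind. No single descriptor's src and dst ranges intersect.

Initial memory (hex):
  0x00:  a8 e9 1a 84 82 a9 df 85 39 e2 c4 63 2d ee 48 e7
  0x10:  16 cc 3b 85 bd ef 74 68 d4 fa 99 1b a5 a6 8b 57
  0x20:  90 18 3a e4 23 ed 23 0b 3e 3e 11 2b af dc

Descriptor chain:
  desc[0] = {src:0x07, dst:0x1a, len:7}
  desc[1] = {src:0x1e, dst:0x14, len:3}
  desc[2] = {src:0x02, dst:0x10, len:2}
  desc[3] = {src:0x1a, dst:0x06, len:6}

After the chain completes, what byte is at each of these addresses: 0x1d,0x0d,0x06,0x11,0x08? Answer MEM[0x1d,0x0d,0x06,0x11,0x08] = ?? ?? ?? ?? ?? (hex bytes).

MEM[0x1d,0x0d,0x06,0x11,0x08] = c4 ee 85 84 e2

#0 dst[0x1a+7] := {0x85,0x39,0xe2,0xc4,0x63,0x2d,0xee}
#1 dst[0x14+3] := {0x63,0x2d,0xee}
#2 dst[0x10+2] := {0x1a,0x84}
#3 dst[0x06+6] := {0x85,0x39,0xe2,0xc4,0x63,0x2d}
query mem[0x1d]=0xc4, mem[0x0d]=0xee, mem[0x06]=0x85, mem[0x11]=0x84, mem[0x08]=0xe2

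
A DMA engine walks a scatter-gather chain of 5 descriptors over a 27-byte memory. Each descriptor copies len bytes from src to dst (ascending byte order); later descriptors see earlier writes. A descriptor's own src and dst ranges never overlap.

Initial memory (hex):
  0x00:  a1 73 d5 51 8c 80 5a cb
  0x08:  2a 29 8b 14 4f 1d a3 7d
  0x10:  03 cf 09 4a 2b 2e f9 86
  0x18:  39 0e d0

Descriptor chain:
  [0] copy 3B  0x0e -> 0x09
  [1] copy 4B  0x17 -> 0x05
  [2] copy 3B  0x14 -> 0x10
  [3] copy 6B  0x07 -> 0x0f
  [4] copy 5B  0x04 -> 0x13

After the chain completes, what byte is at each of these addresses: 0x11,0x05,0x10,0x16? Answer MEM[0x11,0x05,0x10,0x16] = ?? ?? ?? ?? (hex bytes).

MEM[0x11,0x05,0x10,0x16] = a3 86 d0 0e

#0 dst[0x09+3] := {0xa3,0x7d,0x03}
#1 dst[0x05+4] := {0x86,0x39,0x0e,0xd0}
#2 dst[0x10+3] := {0x2b,0x2e,0xf9}
#3 dst[0x0f+6] := {0x0e,0xd0,0xa3,0x7d,0x03,0x4f}
#4 dst[0x13+5] := {0x8c,0x86,0x39,0x0e,0xd0}
query mem[0x11]=0xa3, mem[0x05]=0x86, mem[0x10]=0xd0, mem[0x16]=0x0e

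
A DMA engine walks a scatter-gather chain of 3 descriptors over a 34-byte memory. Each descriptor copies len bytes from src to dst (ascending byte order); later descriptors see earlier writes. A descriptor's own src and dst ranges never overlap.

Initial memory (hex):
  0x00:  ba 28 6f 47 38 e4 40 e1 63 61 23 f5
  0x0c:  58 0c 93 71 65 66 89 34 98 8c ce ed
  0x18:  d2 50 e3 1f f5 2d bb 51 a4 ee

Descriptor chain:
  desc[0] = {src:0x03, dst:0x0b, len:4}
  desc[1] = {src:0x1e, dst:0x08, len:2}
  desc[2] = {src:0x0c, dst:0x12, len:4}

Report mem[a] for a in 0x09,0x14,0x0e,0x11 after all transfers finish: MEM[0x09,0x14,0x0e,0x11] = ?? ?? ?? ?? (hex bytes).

  after D0: wrote 4B at 0x0b = 4738e440
  after D1: wrote 2B at 0x08 = bb51
  after D2: wrote 4B at 0x12 = 38e44071
query mem[0x09]=0x51, mem[0x14]=0x40, mem[0x0e]=0x40, mem[0x11]=0x66

MEM[0x09,0x14,0x0e,0x11] = 51 40 40 66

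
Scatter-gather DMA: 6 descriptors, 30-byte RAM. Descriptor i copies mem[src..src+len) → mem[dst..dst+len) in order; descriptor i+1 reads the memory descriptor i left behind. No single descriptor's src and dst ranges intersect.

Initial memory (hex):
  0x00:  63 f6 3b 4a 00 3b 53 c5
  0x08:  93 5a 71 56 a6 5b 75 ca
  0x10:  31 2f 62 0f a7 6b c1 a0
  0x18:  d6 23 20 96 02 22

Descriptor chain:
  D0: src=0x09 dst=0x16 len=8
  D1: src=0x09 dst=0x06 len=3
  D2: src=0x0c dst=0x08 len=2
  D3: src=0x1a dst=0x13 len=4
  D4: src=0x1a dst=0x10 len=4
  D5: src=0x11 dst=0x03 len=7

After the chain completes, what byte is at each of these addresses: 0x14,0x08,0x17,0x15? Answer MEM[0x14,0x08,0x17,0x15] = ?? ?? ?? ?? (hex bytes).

MEM[0x14,0x08,0x17,0x15] = 75 31 71 ca

D0: mem[0x16..0x1d] <- [5a 71 56 a6 5b 75 ca 31]
D1: mem[0x06..0x08] <- [5a 71 56]
D2: mem[0x08..0x09] <- [a6 5b]
D3: mem[0x13..0x16] <- [5b 75 ca 31]
D4: mem[0x10..0x13] <- [5b 75 ca 31]
D5: mem[0x03..0x09] <- [75 ca 31 75 ca 31 71]
query mem[0x14]=0x75, mem[0x08]=0x31, mem[0x17]=0x71, mem[0x15]=0xca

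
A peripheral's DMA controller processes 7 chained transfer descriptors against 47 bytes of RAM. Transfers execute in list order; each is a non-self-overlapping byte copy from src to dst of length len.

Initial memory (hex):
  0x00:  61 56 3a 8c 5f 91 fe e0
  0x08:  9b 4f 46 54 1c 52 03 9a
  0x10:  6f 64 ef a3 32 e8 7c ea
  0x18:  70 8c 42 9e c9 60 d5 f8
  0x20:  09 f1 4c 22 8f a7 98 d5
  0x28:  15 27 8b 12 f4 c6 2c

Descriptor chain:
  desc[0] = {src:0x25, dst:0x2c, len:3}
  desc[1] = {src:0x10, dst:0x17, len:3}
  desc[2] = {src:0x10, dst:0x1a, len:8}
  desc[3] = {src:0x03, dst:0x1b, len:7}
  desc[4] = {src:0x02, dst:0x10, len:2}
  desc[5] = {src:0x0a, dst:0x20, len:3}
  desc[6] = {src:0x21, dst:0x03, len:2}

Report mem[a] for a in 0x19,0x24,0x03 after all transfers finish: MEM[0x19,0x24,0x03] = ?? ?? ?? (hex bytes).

MEM[0x19,0x24,0x03] = ef 8f 54

D0: mem[0x2c..0x2e] <- [a7 98 d5]
D1: mem[0x17..0x19] <- [6f 64 ef]
D2: mem[0x1a..0x21] <- [6f 64 ef a3 32 e8 7c 6f]
D3: mem[0x1b..0x21] <- [8c 5f 91 fe e0 9b 4f]
D4: mem[0x10..0x11] <- [3a 8c]
D5: mem[0x20..0x22] <- [46 54 1c]
D6: mem[0x03..0x04] <- [54 1c]
query mem[0x19]=0xef, mem[0x24]=0x8f, mem[0x03]=0x54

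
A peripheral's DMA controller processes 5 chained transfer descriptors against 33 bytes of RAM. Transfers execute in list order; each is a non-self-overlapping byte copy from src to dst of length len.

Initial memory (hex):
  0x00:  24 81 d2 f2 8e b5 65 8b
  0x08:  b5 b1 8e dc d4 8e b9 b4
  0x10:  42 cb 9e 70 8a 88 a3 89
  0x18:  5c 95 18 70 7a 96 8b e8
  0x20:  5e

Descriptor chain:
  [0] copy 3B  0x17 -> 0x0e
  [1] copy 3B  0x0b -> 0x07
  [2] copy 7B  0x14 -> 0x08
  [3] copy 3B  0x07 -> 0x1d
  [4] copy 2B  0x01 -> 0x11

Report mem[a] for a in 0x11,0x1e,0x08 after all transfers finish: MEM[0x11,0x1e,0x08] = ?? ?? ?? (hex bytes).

  after D0: wrote 3B at 0x0e = 895c95
  after D1: wrote 3B at 0x07 = dcd48e
  after D2: wrote 7B at 0x08 = 8a88a3895c9518
  after D3: wrote 3B at 0x1d = dc8a88
  after D4: wrote 2B at 0x11 = 81d2
query mem[0x11]=0x81, mem[0x1e]=0x8a, mem[0x08]=0x8a

MEM[0x11,0x1e,0x08] = 81 8a 8a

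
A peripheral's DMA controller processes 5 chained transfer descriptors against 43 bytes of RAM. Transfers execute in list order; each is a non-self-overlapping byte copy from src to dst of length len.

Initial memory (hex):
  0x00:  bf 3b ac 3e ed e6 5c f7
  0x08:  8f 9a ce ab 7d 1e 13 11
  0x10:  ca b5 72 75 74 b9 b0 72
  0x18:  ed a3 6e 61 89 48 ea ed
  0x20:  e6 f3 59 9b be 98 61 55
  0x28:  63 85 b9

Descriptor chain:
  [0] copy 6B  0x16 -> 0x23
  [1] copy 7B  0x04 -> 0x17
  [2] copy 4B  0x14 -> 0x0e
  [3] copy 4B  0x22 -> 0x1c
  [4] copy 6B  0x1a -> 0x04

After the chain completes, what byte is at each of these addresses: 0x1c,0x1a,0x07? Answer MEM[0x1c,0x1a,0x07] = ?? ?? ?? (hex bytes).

  after D0: wrote 6B at 0x23 = b072eda36e61
  after D1: wrote 7B at 0x17 = ede65cf78f9ace
  after D2: wrote 4B at 0x0e = 74b9b0ed
  after D3: wrote 4B at 0x1c = 59b072ed
  after D4: wrote 6B at 0x04 = f78f59b072ed
query mem[0x1c]=0x59, mem[0x1a]=0xf7, mem[0x07]=0xb0

MEM[0x1c,0x1a,0x07] = 59 f7 b0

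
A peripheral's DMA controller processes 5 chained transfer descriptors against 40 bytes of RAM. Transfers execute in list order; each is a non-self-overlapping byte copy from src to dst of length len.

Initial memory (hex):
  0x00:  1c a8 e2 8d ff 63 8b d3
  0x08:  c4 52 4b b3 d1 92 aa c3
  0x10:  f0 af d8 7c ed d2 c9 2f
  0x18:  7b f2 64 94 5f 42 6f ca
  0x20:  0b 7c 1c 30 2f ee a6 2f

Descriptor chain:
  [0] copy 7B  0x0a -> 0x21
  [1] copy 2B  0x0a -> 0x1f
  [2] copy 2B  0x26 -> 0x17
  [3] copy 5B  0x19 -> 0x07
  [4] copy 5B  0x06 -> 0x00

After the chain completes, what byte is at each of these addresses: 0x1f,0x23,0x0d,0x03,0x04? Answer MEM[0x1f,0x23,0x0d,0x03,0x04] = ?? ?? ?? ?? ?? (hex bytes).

  after D0: wrote 7B at 0x21 = 4bb3d192aac3f0
  after D1: wrote 2B at 0x1f = 4bb3
  after D2: wrote 2B at 0x17 = c3f0
  after D3: wrote 5B at 0x07 = f264945f42
  after D4: wrote 5B at 0x00 = 8bf264945f
query mem[0x1f]=0x4b, mem[0x23]=0xd1, mem[0x0d]=0x92, mem[0x03]=0x94, mem[0x04]=0x5f

MEM[0x1f,0x23,0x0d,0x03,0x04] = 4b d1 92 94 5f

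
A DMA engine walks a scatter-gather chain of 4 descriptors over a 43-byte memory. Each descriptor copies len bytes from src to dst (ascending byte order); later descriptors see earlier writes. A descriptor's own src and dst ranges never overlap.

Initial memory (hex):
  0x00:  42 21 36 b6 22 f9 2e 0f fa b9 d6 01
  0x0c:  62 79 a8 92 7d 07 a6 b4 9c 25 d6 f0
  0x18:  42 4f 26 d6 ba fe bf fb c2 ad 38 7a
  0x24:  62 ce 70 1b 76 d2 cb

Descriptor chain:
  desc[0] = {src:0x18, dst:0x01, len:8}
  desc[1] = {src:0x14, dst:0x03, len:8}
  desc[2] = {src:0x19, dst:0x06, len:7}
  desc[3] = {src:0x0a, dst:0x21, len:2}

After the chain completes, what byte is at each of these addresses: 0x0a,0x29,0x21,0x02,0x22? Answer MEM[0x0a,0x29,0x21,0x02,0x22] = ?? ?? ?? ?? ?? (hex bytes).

[0] 0x18->0x01 len=8 : 42 4f 26 d6 ba fe bf fb
[1] 0x14->0x03 len=8 : 9c 25 d6 f0 42 4f 26 d6
[2] 0x19->0x06 len=7 : 4f 26 d6 ba fe bf fb
[3] 0x0a->0x21 len=2 : fe bf
query mem[0x0a]=0xfe, mem[0x29]=0xd2, mem[0x21]=0xfe, mem[0x02]=0x4f, mem[0x22]=0xbf

MEM[0x0a,0x29,0x21,0x02,0x22] = fe d2 fe 4f bf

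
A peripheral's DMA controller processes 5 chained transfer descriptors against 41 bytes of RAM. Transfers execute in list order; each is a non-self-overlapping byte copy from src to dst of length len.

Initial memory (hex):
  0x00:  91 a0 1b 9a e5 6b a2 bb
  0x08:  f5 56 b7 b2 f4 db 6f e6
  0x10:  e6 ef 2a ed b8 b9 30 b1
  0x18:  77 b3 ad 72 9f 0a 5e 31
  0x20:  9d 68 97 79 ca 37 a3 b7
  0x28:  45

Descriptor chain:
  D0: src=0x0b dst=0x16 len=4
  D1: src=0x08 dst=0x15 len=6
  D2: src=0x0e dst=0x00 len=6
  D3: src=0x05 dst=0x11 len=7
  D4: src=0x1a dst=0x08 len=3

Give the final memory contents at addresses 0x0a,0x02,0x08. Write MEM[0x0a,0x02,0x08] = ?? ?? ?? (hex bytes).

#0 dst[0x16+4] := {0xb2,0xf4,0xdb,0x6f}
#1 dst[0x15+6] := {0xf5,0x56,0xb7,0xb2,0xf4,0xdb}
#2 dst[0x00+6] := {0x6f,0xe6,0xe6,0xef,0x2a,0xed}
#3 dst[0x11+7] := {0xed,0xa2,0xbb,0xf5,0x56,0xb7,0xb2}
#4 dst[0x08+3] := {0xdb,0x72,0x9f}
query mem[0x0a]=0x9f, mem[0x02]=0xe6, mem[0x08]=0xdb

MEM[0x0a,0x02,0x08] = 9f e6 db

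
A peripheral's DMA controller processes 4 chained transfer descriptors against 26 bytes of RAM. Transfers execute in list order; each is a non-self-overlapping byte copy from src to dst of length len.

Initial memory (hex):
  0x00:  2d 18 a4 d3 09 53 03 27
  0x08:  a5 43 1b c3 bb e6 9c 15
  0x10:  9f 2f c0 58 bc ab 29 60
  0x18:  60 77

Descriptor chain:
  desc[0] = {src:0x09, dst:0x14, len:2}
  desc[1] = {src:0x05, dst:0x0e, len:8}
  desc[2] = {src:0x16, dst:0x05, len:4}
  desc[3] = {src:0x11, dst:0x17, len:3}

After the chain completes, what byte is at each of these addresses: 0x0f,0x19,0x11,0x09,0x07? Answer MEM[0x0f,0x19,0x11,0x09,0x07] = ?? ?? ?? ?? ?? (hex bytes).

MEM[0x0f,0x19,0x11,0x09,0x07] = 03 1b a5 43 60

#0 dst[0x14+2] := {0x43,0x1b}
#1 dst[0x0e+8] := {0x53,0x03,0x27,0xa5,0x43,0x1b,0xc3,0xbb}
#2 dst[0x05+4] := {0x29,0x60,0x60,0x77}
#3 dst[0x17+3] := {0xa5,0x43,0x1b}
query mem[0x0f]=0x03, mem[0x19]=0x1b, mem[0x11]=0xa5, mem[0x09]=0x43, mem[0x07]=0x60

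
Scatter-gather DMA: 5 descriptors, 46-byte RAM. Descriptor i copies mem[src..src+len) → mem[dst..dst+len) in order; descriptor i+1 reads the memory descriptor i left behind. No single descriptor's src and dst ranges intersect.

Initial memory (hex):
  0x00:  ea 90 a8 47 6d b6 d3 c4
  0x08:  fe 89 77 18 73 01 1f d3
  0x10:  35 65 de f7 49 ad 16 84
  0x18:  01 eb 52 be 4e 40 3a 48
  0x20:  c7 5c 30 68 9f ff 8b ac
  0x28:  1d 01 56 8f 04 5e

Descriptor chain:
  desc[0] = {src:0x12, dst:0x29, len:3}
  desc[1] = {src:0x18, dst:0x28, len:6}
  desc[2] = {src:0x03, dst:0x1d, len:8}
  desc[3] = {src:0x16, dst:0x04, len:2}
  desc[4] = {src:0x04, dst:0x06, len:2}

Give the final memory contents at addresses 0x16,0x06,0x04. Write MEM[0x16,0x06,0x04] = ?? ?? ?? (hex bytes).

  after D0: wrote 3B at 0x29 = def749
  after D1: wrote 6B at 0x28 = 01eb52be4e40
  after D2: wrote 8B at 0x1d = 476db6d3c4fe8977
  after D3: wrote 2B at 0x04 = 1684
  after D4: wrote 2B at 0x06 = 1684
query mem[0x16]=0x16, mem[0x06]=0x16, mem[0x04]=0x16

MEM[0x16,0x06,0x04] = 16 16 16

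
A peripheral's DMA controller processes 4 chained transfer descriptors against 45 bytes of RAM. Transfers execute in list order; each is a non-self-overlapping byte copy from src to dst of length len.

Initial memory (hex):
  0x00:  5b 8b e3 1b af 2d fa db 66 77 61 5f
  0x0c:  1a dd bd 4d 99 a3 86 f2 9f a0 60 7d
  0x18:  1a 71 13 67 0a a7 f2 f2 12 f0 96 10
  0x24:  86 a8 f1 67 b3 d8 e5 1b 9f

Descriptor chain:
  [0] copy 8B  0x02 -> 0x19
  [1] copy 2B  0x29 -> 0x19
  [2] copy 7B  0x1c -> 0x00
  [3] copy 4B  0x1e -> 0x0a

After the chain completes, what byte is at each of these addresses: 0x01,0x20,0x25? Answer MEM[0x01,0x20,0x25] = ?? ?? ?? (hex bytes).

MEM[0x01,0x20,0x25] = fa 77 a8

D0: mem[0x19..0x20] <- [e3 1b af 2d fa db 66 77]
D1: mem[0x19..0x1a] <- [d8 e5]
D2: mem[0x00..0x06] <- [2d fa db 66 77 f0 96]
D3: mem[0x0a..0x0d] <- [db 66 77 f0]
query mem[0x01]=0xfa, mem[0x20]=0x77, mem[0x25]=0xa8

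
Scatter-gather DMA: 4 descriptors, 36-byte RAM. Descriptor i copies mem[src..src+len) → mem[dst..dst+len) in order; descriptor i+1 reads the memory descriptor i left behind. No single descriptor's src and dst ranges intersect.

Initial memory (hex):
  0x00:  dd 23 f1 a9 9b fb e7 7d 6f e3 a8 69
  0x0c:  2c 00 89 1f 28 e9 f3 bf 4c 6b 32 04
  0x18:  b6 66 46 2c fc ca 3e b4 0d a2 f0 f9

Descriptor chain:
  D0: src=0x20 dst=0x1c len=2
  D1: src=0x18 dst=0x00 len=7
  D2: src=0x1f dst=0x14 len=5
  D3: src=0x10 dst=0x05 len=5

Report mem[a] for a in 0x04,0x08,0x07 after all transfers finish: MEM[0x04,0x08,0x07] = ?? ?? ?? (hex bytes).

D0: mem[0x1c..0x1d] <- [0d a2]
D1: mem[0x00..0x06] <- [b6 66 46 2c 0d a2 3e]
D2: mem[0x14..0x18] <- [b4 0d a2 f0 f9]
D3: mem[0x05..0x09] <- [28 e9 f3 bf b4]
query mem[0x04]=0x0d, mem[0x08]=0xbf, mem[0x07]=0xf3

MEM[0x04,0x08,0x07] = 0d bf f3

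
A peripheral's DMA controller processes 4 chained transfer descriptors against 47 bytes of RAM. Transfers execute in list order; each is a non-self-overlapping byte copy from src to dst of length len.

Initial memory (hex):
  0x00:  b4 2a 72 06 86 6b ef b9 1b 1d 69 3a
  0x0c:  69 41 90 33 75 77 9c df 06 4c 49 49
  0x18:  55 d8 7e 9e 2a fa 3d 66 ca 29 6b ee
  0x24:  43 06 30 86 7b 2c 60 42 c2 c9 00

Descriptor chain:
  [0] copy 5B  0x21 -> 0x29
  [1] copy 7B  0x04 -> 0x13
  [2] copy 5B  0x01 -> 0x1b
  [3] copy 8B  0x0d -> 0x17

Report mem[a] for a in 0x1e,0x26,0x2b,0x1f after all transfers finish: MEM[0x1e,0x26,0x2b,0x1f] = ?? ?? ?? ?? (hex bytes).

[0] 0x21->0x29 len=5 : 29 6b ee 43 06
[1] 0x04->0x13 len=7 : 86 6b ef b9 1b 1d 69
[2] 0x01->0x1b len=5 : 2a 72 06 86 6b
[3] 0x0d->0x17 len=8 : 41 90 33 75 77 9c 86 6b
query mem[0x1e]=0x6b, mem[0x26]=0x30, mem[0x2b]=0xee, mem[0x1f]=0x6b

MEM[0x1e,0x26,0x2b,0x1f] = 6b 30 ee 6b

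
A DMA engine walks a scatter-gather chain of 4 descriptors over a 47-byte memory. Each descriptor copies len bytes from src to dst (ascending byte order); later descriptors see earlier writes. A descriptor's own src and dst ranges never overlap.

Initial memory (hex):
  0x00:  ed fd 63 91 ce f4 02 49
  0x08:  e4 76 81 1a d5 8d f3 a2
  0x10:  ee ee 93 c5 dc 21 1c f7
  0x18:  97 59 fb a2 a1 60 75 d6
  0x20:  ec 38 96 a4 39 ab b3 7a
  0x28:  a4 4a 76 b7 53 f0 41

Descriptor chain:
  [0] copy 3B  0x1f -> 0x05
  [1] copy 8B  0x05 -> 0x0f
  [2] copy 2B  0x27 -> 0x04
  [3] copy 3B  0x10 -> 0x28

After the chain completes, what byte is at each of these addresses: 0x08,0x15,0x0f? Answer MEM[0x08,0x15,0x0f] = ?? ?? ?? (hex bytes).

#0 dst[0x05+3] := {0xd6,0xec,0x38}
#1 dst[0x0f+8] := {0xd6,0xec,0x38,0xe4,0x76,0x81,0x1a,0xd5}
#2 dst[0x04+2] := {0x7a,0xa4}
#3 dst[0x28+3] := {0xec,0x38,0xe4}
query mem[0x08]=0xe4, mem[0x15]=0x1a, mem[0x0f]=0xd6

MEM[0x08,0x15,0x0f] = e4 1a d6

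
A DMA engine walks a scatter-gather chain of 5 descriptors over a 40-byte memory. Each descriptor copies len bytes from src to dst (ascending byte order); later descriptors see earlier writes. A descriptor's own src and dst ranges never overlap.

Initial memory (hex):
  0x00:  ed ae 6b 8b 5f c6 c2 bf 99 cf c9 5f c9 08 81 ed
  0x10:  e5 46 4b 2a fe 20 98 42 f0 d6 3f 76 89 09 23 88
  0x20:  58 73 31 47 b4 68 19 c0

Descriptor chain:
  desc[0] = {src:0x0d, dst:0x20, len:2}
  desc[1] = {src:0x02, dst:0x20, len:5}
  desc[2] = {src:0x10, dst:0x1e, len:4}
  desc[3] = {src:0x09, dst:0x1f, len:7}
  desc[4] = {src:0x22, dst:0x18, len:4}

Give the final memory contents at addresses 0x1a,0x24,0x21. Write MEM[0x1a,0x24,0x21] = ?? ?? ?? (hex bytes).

MEM[0x1a,0x24,0x21] = 81 81 5f

  after D0: wrote 2B at 0x20 = 0881
  after D1: wrote 5B at 0x20 = 6b8b5fc6c2
  after D2: wrote 4B at 0x1e = e5464b2a
  after D3: wrote 7B at 0x1f = cfc95fc90881ed
  after D4: wrote 4B at 0x18 = c90881ed
query mem[0x1a]=0x81, mem[0x24]=0x81, mem[0x21]=0x5f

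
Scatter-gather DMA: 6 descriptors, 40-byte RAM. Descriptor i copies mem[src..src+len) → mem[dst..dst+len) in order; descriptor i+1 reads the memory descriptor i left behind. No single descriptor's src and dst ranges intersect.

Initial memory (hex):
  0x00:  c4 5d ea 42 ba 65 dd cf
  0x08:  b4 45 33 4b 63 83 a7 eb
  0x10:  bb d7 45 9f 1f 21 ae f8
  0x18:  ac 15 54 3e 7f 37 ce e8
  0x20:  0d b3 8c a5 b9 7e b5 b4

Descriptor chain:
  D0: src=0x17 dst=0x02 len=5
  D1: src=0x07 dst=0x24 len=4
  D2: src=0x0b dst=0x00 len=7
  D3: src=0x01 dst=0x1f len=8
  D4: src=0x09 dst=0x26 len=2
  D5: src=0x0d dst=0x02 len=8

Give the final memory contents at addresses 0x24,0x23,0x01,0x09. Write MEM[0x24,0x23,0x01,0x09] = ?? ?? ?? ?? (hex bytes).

MEM[0x24,0x23,0x01,0x09] = d7 bb 63 1f

D0: mem[0x02..0x06] <- [f8 ac 15 54 3e]
D1: mem[0x24..0x27] <- [cf b4 45 33]
D2: mem[0x00..0x06] <- [4b 63 83 a7 eb bb d7]
D3: mem[0x1f..0x26] <- [63 83 a7 eb bb d7 cf b4]
D4: mem[0x26..0x27] <- [45 33]
D5: mem[0x02..0x09] <- [83 a7 eb bb d7 45 9f 1f]
query mem[0x24]=0xd7, mem[0x23]=0xbb, mem[0x01]=0x63, mem[0x09]=0x1f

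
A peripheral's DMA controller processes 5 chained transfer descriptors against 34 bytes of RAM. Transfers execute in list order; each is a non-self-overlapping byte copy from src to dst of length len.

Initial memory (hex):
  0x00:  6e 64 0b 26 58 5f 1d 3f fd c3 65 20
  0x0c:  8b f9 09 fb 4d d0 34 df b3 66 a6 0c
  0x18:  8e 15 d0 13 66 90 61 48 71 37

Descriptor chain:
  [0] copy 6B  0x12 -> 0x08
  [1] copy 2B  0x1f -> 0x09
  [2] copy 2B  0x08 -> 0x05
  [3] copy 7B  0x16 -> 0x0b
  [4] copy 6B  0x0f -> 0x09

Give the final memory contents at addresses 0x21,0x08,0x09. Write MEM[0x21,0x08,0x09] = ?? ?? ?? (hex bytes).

D0: mem[0x08..0x0d] <- [34 df b3 66 a6 0c]
D1: mem[0x09..0x0a] <- [48 71]
D2: mem[0x05..0x06] <- [34 48]
D3: mem[0x0b..0x11] <- [a6 0c 8e 15 d0 13 66]
D4: mem[0x09..0x0e] <- [d0 13 66 34 df b3]
query mem[0x21]=0x37, mem[0x08]=0x34, mem[0x09]=0xd0

MEM[0x21,0x08,0x09] = 37 34 d0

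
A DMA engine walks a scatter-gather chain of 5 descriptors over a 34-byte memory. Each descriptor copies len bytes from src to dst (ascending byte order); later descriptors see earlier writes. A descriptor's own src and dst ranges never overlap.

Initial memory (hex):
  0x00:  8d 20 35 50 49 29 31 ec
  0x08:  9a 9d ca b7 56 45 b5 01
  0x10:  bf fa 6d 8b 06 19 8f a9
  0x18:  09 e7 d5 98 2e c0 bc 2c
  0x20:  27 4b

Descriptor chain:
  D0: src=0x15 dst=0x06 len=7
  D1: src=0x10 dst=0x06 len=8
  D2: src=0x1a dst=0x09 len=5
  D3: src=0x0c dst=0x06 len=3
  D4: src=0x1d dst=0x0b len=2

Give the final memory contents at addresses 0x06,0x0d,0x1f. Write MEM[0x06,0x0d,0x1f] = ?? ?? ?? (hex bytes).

#0 dst[0x06+7] := {0x19,0x8f,0xa9,0x09,0xe7,0xd5,0x98}
#1 dst[0x06+8] := {0xbf,0xfa,0x6d,0x8b,0x06,0x19,0x8f,0xa9}
#2 dst[0x09+5] := {0xd5,0x98,0x2e,0xc0,0xbc}
#3 dst[0x06+3] := {0xc0,0xbc,0xb5}
#4 dst[0x0b+2] := {0xc0,0xbc}
query mem[0x06]=0xc0, mem[0x0d]=0xbc, mem[0x1f]=0x2c

MEM[0x06,0x0d,0x1f] = c0 bc 2c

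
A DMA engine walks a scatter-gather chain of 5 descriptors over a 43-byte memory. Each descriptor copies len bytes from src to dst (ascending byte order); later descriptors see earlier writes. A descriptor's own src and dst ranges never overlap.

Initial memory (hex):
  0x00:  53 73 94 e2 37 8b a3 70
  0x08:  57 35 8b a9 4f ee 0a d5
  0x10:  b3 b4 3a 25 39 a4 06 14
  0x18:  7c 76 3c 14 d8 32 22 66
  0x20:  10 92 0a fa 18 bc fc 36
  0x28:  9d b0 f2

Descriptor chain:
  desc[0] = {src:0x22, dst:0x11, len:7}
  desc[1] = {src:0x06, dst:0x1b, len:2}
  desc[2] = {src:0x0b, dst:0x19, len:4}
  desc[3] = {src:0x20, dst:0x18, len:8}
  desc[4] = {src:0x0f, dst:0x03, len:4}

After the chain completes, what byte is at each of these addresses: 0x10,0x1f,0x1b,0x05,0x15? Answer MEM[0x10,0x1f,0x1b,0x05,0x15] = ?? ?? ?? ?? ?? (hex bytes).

MEM[0x10,0x1f,0x1b,0x05,0x15] = b3 36 fa 0a fc

D0: mem[0x11..0x17] <- [0a fa 18 bc fc 36 9d]
D1: mem[0x1b..0x1c] <- [a3 70]
D2: mem[0x19..0x1c] <- [a9 4f ee 0a]
D3: mem[0x18..0x1f] <- [10 92 0a fa 18 bc fc 36]
D4: mem[0x03..0x06] <- [d5 b3 0a fa]
query mem[0x10]=0xb3, mem[0x1f]=0x36, mem[0x1b]=0xfa, mem[0x05]=0x0a, mem[0x15]=0xfc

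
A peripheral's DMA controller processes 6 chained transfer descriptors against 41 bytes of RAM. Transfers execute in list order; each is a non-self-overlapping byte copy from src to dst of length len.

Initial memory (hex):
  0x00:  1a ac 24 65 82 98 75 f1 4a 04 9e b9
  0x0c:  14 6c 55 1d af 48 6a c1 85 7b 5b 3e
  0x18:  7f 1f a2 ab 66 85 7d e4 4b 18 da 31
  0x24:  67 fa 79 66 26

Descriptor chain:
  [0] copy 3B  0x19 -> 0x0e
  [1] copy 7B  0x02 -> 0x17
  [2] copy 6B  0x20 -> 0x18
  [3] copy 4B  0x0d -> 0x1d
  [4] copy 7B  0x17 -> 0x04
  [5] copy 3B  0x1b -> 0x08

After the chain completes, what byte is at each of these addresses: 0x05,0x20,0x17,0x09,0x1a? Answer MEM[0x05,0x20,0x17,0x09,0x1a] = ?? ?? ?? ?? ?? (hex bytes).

MEM[0x05,0x20,0x17,0x09,0x1a] = 4b ab 24 67 da

  after D0: wrote 3B at 0x0e = 1fa2ab
  after D1: wrote 7B at 0x17 = 2465829875f14a
  after D2: wrote 6B at 0x18 = 4b18da3167fa
  after D3: wrote 4B at 0x1d = 6c1fa2ab
  after D4: wrote 7B at 0x04 = 244b18da31676c
  after D5: wrote 3B at 0x08 = 31676c
query mem[0x05]=0x4b, mem[0x20]=0xab, mem[0x17]=0x24, mem[0x09]=0x67, mem[0x1a]=0xda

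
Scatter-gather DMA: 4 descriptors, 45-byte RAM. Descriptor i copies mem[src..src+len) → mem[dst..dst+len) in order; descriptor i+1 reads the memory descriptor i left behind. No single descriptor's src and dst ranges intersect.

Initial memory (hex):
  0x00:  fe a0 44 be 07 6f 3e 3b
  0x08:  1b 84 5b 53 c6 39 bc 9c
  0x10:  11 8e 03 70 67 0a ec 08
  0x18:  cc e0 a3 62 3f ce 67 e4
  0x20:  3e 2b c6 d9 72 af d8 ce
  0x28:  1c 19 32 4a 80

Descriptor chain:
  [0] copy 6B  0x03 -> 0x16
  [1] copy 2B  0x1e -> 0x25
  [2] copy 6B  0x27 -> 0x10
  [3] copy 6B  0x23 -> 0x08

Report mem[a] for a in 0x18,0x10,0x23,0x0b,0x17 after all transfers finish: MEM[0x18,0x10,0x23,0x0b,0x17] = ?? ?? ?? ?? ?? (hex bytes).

D0: mem[0x16..0x1b] <- [be 07 6f 3e 3b 1b]
D1: mem[0x25..0x26] <- [67 e4]
D2: mem[0x10..0x15] <- [ce 1c 19 32 4a 80]
D3: mem[0x08..0x0d] <- [d9 72 67 e4 ce 1c]
query mem[0x18]=0x6f, mem[0x10]=0xce, mem[0x23]=0xd9, mem[0x0b]=0xe4, mem[0x17]=0x07

MEM[0x18,0x10,0x23,0x0b,0x17] = 6f ce d9 e4 07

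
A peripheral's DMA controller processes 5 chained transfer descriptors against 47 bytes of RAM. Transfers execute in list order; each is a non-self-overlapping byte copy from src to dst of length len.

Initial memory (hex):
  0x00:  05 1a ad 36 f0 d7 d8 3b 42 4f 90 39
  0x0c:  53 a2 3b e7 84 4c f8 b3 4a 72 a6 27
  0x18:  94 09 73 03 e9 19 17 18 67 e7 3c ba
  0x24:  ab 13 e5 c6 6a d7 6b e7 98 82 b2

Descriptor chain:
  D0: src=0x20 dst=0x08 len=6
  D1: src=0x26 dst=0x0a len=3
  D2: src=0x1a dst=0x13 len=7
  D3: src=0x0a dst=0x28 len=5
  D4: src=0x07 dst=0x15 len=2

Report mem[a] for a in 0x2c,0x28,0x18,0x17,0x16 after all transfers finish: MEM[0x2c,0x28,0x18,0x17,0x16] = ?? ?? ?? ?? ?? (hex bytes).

MEM[0x2c,0x28,0x18,0x17,0x16] = 3b e5 18 17 67

D0: mem[0x08..0x0d] <- [67 e7 3c ba ab 13]
D1: mem[0x0a..0x0c] <- [e5 c6 6a]
D2: mem[0x13..0x19] <- [73 03 e9 19 17 18 67]
D3: mem[0x28..0x2c] <- [e5 c6 6a 13 3b]
D4: mem[0x15..0x16] <- [3b 67]
query mem[0x2c]=0x3b, mem[0x28]=0xe5, mem[0x18]=0x18, mem[0x17]=0x17, mem[0x16]=0x67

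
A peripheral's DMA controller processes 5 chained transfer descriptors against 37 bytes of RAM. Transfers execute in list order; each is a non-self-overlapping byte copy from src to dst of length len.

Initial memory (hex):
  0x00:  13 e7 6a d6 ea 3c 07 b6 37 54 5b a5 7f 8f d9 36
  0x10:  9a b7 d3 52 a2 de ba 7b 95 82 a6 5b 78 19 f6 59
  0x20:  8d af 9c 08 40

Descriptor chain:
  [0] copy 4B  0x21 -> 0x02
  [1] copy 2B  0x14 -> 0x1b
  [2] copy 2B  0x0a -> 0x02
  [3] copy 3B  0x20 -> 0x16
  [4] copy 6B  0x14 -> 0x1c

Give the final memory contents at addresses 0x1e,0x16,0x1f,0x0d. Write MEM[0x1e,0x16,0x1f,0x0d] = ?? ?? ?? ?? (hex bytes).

MEM[0x1e,0x16,0x1f,0x0d] = 8d 8d af 8f

  after D0: wrote 4B at 0x02 = af9c0840
  after D1: wrote 2B at 0x1b = a2de
  after D2: wrote 2B at 0x02 = 5ba5
  after D3: wrote 3B at 0x16 = 8daf9c
  after D4: wrote 6B at 0x1c = a2de8daf9c82
query mem[0x1e]=0x8d, mem[0x16]=0x8d, mem[0x1f]=0xaf, mem[0x0d]=0x8f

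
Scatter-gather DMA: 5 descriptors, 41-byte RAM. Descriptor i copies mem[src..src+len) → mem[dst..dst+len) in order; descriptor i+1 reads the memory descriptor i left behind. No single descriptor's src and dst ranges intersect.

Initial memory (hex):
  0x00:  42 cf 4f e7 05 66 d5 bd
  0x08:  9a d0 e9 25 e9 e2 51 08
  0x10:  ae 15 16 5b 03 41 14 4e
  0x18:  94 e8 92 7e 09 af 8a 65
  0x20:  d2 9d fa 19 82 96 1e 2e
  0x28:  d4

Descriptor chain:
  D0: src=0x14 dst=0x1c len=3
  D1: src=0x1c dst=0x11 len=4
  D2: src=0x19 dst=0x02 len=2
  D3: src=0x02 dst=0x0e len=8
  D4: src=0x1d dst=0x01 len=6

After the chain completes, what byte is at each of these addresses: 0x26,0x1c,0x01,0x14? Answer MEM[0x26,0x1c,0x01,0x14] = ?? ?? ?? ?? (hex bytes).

MEM[0x26,0x1c,0x01,0x14] = 1e 03 41 9a

  after D0: wrote 3B at 0x1c = 034114
  after D1: wrote 4B at 0x11 = 03411465
  after D2: wrote 2B at 0x02 = e892
  after D3: wrote 8B at 0x0e = e8920566d5bd9ad0
  after D4: wrote 6B at 0x01 = 411465d29dfa
query mem[0x26]=0x1e, mem[0x1c]=0x03, mem[0x01]=0x41, mem[0x14]=0x9a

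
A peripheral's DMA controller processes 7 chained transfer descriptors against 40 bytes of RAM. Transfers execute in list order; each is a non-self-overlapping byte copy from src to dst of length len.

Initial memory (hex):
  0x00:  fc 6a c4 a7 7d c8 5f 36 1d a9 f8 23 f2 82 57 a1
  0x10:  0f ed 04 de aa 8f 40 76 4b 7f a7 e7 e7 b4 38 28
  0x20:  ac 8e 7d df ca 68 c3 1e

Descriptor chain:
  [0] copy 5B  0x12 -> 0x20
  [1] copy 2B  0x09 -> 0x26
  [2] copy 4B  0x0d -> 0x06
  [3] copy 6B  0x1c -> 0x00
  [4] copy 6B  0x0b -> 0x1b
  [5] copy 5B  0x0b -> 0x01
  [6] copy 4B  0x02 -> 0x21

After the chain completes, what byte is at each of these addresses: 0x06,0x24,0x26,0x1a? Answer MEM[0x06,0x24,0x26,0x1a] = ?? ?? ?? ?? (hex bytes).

MEM[0x06,0x24,0x26,0x1a] = 82 a1 a9 a7

#0 dst[0x20+5] := {0x04,0xde,0xaa,0x8f,0x40}
#1 dst[0x26+2] := {0xa9,0xf8}
#2 dst[0x06+4] := {0x82,0x57,0xa1,0x0f}
#3 dst[0x00+6] := {0xe7,0xb4,0x38,0x28,0x04,0xde}
#4 dst[0x1b+6] := {0x23,0xf2,0x82,0x57,0xa1,0x0f}
#5 dst[0x01+5] := {0x23,0xf2,0x82,0x57,0xa1}
#6 dst[0x21+4] := {0xf2,0x82,0x57,0xa1}
query mem[0x06]=0x82, mem[0x24]=0xa1, mem[0x26]=0xa9, mem[0x1a]=0xa7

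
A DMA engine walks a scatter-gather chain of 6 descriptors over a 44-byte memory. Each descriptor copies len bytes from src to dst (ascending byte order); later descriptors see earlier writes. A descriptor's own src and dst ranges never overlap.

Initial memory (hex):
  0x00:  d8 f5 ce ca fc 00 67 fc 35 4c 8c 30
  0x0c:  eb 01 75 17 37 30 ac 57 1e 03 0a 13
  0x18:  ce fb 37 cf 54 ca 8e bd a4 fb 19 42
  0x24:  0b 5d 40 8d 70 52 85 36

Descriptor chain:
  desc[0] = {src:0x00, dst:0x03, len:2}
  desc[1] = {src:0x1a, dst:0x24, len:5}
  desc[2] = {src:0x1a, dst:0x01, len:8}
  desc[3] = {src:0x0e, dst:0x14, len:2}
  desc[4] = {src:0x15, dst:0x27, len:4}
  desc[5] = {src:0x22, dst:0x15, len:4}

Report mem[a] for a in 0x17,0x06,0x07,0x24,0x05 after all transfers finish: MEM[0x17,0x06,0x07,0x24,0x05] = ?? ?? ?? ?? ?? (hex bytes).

MEM[0x17,0x06,0x07,0x24,0x05] = 37 bd a4 37 8e

  after D0: wrote 2B at 0x03 = d8f5
  after D1: wrote 5B at 0x24 = 37cf54ca8e
  after D2: wrote 8B at 0x01 = 37cf54ca8ebda4fb
  after D3: wrote 2B at 0x14 = 7517
  after D4: wrote 4B at 0x27 = 170a13ce
  after D5: wrote 4B at 0x15 = 194237cf
query mem[0x17]=0x37, mem[0x06]=0xbd, mem[0x07]=0xa4, mem[0x24]=0x37, mem[0x05]=0x8e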